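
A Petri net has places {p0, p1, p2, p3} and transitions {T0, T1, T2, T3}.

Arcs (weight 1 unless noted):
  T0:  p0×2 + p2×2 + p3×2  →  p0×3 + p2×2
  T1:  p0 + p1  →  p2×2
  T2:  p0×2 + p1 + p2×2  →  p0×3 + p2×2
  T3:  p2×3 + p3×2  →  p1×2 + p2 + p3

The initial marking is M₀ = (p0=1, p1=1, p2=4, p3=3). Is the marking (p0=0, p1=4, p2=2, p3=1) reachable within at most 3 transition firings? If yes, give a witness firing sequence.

YES — reachable via ⟨T1, T3, T3⟩ (3 firings)

step 1: fire T1:  (p0=1, p1=1, p2=4, p3=3) → (p0=0, p1=0, p2=6, p3=3)
step 2: fire T3:  (p0=0, p1=0, p2=6, p3=3) → (p0=0, p1=2, p2=4, p3=2)
step 3: fire T3:  (p0=0, p1=2, p2=4, p3=2) → (p0=0, p1=4, p2=2, p3=1)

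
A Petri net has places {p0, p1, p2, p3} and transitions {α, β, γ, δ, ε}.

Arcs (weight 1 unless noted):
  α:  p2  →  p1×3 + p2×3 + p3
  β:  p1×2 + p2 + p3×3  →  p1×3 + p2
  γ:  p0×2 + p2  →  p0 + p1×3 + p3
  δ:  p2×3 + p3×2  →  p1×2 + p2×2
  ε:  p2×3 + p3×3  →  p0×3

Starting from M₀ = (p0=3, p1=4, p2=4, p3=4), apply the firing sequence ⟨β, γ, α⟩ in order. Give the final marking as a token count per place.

(p0=2, p1=11, p2=5, p3=3)

step 1: fire β:  (p0=3, p1=4, p2=4, p3=4) → (p0=3, p1=5, p2=4, p3=1)
step 2: fire γ:  (p0=3, p1=5, p2=4, p3=1) → (p0=2, p1=8, p2=3, p3=2)
step 3: fire α:  (p0=2, p1=8, p2=3, p3=2) → (p0=2, p1=11, p2=5, p3=3)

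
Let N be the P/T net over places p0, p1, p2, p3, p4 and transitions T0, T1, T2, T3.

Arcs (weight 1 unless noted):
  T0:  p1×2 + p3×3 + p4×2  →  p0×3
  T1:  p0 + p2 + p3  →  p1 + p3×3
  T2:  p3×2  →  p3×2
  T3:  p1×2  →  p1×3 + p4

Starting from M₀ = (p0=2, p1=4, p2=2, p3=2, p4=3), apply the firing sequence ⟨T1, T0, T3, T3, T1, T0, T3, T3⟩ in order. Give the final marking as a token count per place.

(p0=6, p1=6, p2=0, p3=0, p4=3)

step 1: fire T1:  (p0=2, p1=4, p2=2, p3=2, p4=3) → (p0=1, p1=5, p2=1, p3=4, p4=3)
step 2: fire T0:  (p0=1, p1=5, p2=1, p3=4, p4=3) → (p0=4, p1=3, p2=1, p3=1, p4=1)
step 3: fire T3:  (p0=4, p1=3, p2=1, p3=1, p4=1) → (p0=4, p1=4, p2=1, p3=1, p4=2)
step 4: fire T3:  (p0=4, p1=4, p2=1, p3=1, p4=2) → (p0=4, p1=5, p2=1, p3=1, p4=3)
step 5: fire T1:  (p0=4, p1=5, p2=1, p3=1, p4=3) → (p0=3, p1=6, p2=0, p3=3, p4=3)
step 6: fire T0:  (p0=3, p1=6, p2=0, p3=3, p4=3) → (p0=6, p1=4, p2=0, p3=0, p4=1)
step 7: fire T3:  (p0=6, p1=4, p2=0, p3=0, p4=1) → (p0=6, p1=5, p2=0, p3=0, p4=2)
step 8: fire T3:  (p0=6, p1=5, p2=0, p3=0, p4=2) → (p0=6, p1=6, p2=0, p3=0, p4=3)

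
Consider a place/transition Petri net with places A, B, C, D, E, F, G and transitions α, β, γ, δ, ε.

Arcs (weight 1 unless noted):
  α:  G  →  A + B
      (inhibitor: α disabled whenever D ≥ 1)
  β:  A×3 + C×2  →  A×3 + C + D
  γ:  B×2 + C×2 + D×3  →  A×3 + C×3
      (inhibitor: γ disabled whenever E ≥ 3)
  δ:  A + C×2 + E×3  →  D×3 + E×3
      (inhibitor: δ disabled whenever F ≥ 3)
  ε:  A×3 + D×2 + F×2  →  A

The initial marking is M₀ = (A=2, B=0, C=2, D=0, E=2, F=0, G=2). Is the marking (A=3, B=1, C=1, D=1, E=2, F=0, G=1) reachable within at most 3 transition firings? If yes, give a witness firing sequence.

YES — reachable via ⟨α, β⟩ (2 firings)

step 1: fire α:  (A=2, B=0, C=2, D=0, E=2, F=0, G=2) → (A=3, B=1, C=2, D=0, E=2, F=0, G=1)
step 2: fire β:  (A=3, B=1, C=2, D=0, E=2, F=0, G=1) → (A=3, B=1, C=1, D=1, E=2, F=0, G=1)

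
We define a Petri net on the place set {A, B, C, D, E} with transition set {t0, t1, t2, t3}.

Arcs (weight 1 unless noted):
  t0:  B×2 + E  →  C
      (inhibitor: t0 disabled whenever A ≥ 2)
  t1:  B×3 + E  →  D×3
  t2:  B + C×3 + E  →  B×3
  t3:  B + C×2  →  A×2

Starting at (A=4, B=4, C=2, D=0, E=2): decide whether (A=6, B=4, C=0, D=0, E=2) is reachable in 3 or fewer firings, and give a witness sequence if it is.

NO — not reachable within 3 firings

depth 0: 1 marking
depth 1: 3 markings reached so far
depth 2: 4 markings reached so far
depth 3: 4 markings reached so far
(frontier empty at depth 3; search complete)
target is not among the 4 markings reachable within 3 steps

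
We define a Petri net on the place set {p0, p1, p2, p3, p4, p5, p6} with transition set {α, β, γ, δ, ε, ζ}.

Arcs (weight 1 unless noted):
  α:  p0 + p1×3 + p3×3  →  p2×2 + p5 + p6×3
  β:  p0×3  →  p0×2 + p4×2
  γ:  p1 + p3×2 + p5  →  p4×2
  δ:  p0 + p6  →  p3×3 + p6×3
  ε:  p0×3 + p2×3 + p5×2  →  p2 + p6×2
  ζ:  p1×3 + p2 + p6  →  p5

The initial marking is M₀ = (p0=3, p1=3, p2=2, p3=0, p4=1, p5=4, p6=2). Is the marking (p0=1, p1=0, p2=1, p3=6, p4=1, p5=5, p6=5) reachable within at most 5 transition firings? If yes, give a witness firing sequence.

step 1: fire δ:  (p0=3, p1=3, p2=2, p3=0, p4=1, p5=4, p6=2) → (p0=2, p1=3, p2=2, p3=3, p4=1, p5=4, p6=4)
step 2: fire δ:  (p0=2, p1=3, p2=2, p3=3, p4=1, p5=4, p6=4) → (p0=1, p1=3, p2=2, p3=6, p4=1, p5=4, p6=6)
step 3: fire ζ:  (p0=1, p1=3, p2=2, p3=6, p4=1, p5=4, p6=6) → (p0=1, p1=0, p2=1, p3=6, p4=1, p5=5, p6=5)

YES — reachable via ⟨δ, δ, ζ⟩ (3 firings)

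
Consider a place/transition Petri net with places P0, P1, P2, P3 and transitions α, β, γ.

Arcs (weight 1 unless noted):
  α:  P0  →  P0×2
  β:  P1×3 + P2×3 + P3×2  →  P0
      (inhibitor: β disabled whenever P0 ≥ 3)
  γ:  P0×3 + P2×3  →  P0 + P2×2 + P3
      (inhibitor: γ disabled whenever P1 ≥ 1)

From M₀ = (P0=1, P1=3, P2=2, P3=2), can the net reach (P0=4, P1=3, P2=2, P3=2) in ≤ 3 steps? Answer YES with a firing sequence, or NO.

YES — reachable via ⟨α, α, α⟩ (3 firings)

step 1: fire α:  (P0=1, P1=3, P2=2, P3=2) → (P0=2, P1=3, P2=2, P3=2)
step 2: fire α:  (P0=2, P1=3, P2=2, P3=2) → (P0=3, P1=3, P2=2, P3=2)
step 3: fire α:  (P0=3, P1=3, P2=2, P3=2) → (P0=4, P1=3, P2=2, P3=2)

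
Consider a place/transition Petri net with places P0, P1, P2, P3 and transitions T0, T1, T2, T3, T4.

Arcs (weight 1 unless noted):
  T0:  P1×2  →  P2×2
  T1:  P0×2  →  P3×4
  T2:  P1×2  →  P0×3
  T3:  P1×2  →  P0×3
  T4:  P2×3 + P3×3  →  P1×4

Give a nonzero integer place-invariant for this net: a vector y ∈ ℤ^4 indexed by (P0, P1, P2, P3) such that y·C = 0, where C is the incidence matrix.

y = (P0:2, P1:3, P2:3, P3:1)

Incidence matrix C (rows=places, cols=transitions):
       T0   T1   T2   T3   T4
   P0   0   -2    3    3    0
   P1  -2    0   -2   -2    4
   P2   2    0    0    0   -3
   P3   0    4    0    0   -3

Candidate y = [2, 3, 3, 1]; check y·C column-wise:
  col T0: 2·0 + 3·-2 + 3·2 + 1·0 = 0
  col T1: 2·-2 + 3·0 + 3·0 + 1·4 = 0
  col T2: 2·3 + 3·-2 + 3·0 + 1·0 = 0
  col T3: 2·3 + 3·-2 + 3·0 + 1·0 = 0
  col T4: 2·0 + 3·4 + 3·-3 + 1·-3 = 0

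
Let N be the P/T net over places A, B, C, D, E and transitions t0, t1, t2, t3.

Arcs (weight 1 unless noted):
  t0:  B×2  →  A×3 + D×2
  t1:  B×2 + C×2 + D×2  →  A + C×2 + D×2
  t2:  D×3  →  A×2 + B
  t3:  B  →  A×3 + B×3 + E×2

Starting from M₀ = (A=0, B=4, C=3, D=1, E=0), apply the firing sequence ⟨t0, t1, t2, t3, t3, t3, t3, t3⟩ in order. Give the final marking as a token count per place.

(A=21, B=11, C=3, D=0, E=10)

step 1: fire t0:  (A=0, B=4, C=3, D=1, E=0) → (A=3, B=2, C=3, D=3, E=0)
step 2: fire t1:  (A=3, B=2, C=3, D=3, E=0) → (A=4, B=0, C=3, D=3, E=0)
step 3: fire t2:  (A=4, B=0, C=3, D=3, E=0) → (A=6, B=1, C=3, D=0, E=0)
step 4: fire t3:  (A=6, B=1, C=3, D=0, E=0) → (A=9, B=3, C=3, D=0, E=2)
step 5: fire t3:  (A=9, B=3, C=3, D=0, E=2) → (A=12, B=5, C=3, D=0, E=4)
step 6: fire t3:  (A=12, B=5, C=3, D=0, E=4) → (A=15, B=7, C=3, D=0, E=6)
step 7: fire t3:  (A=15, B=7, C=3, D=0, E=6) → (A=18, B=9, C=3, D=0, E=8)
step 8: fire t3:  (A=18, B=9, C=3, D=0, E=8) → (A=21, B=11, C=3, D=0, E=10)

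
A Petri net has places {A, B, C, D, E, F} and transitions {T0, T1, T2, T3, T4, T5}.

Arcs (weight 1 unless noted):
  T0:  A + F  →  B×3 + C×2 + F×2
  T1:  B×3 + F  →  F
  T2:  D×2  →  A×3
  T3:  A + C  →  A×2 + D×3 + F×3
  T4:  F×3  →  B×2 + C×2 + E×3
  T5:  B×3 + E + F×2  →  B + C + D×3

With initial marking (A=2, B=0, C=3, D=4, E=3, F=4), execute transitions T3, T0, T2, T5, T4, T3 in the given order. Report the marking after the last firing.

step 1: fire T3:  (A=2, B=0, C=3, D=4, E=3, F=4) → (A=3, B=0, C=2, D=7, E=3, F=7)
step 2: fire T0:  (A=3, B=0, C=2, D=7, E=3, F=7) → (A=2, B=3, C=4, D=7, E=3, F=8)
step 3: fire T2:  (A=2, B=3, C=4, D=7, E=3, F=8) → (A=5, B=3, C=4, D=5, E=3, F=8)
step 4: fire T5:  (A=5, B=3, C=4, D=5, E=3, F=8) → (A=5, B=1, C=5, D=8, E=2, F=6)
step 5: fire T4:  (A=5, B=1, C=5, D=8, E=2, F=6) → (A=5, B=3, C=7, D=8, E=5, F=3)
step 6: fire T3:  (A=5, B=3, C=7, D=8, E=5, F=3) → (A=6, B=3, C=6, D=11, E=5, F=6)

(A=6, B=3, C=6, D=11, E=5, F=6)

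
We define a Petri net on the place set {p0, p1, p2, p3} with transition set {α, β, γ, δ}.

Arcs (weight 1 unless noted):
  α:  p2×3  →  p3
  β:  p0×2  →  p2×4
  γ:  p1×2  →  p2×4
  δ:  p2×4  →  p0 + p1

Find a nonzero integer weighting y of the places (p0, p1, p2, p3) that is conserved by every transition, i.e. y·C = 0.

y = (p0:2, p1:2, p2:1, p3:3)

Incidence matrix C (rows=places, cols=transitions):
        α    β    γ    δ
   p0   0   -2    0    1
   p1   0    0   -2    1
   p2  -3    4    4   -4
   p3   1    0    0    0

Candidate y = [2, 2, 1, 3]; check y·C column-wise:
  col α: 2·0 + 2·0 + 1·-3 + 3·1 = 0
  col β: 2·-2 + 2·0 + 1·4 + 3·0 = 0
  col γ: 2·0 + 2·-2 + 1·4 + 3·0 = 0
  col δ: 2·1 + 2·1 + 1·-4 + 3·0 = 0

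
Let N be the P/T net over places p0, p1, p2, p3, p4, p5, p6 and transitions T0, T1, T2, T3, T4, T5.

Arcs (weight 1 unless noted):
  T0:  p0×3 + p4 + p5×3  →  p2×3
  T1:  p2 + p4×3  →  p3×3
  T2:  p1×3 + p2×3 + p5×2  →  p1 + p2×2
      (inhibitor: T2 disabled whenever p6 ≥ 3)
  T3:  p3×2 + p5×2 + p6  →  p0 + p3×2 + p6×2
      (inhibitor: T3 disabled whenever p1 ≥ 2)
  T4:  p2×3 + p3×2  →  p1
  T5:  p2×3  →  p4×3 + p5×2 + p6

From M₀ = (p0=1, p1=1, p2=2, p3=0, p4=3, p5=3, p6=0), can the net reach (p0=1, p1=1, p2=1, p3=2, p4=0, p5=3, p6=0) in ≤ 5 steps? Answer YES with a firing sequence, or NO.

NO — not reachable within 5 firings

depth 0: 1 marking
depth 1: 2 markings reached so far
depth 2: 2 markings reached so far
(frontier empty at depth 2; search complete)
target is not among the 2 markings reachable within 5 steps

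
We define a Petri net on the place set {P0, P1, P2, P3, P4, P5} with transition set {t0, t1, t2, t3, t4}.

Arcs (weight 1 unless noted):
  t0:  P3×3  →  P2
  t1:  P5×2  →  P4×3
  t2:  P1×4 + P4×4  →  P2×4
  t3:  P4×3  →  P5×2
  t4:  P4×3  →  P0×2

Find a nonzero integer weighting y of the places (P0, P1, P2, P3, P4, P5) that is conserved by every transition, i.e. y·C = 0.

y = (P0:0, P1:3, P2:3, P3:1, P4:0, P5:0)

Incidence matrix C (rows=places, cols=transitions):
       t0   t1   t2   t3   t4
   P0   0    0    0    0    2
   P1   0    0   -4    0    0
   P2   1    0    4    0    0
   P3  -3    0    0    0    0
   P4   0    3   -4   -3   -3
   P5   0   -2    0    2    0

Candidate y = [0, 3, 3, 1, 0, 0]; check y·C column-wise:
  col t0: 3·0 + 3·1 + 1·-3 = 0
  col t1: 3·0 + 3·0 + 1·0 + 0·3 + 0·-2 = 0
  col t2: 3·-4 + 3·4 + 1·0 + 0·-4 = 0
  col t3: 3·0 + 3·0 + 1·0 + 0·-3 + 0·2 = 0
  col t4: 0·2 + 3·0 + 3·0 + 1·0 + 0·-3 = 0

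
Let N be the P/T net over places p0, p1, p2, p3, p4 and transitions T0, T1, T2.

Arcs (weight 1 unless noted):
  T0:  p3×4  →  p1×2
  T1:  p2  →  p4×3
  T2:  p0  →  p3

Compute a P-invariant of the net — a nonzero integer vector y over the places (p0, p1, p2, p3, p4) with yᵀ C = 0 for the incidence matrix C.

y = (p0:1, p1:2, p2:0, p3:1, p4:0)

Incidence matrix C (rows=places, cols=transitions):
       T0   T1   T2
   p0   0    0   -1
   p1   2    0    0
   p2   0   -1    0
   p3  -4    0    1
   p4   0    3    0

Candidate y = [1, 2, 0, 1, 0]; check y·C column-wise:
  col T0: 1·0 + 2·2 + 1·-4 = 0
  col T1: 1·0 + 2·0 + 0·-1 + 1·0 + 0·3 = 0
  col T2: 1·-1 + 2·0 + 1·1 = 0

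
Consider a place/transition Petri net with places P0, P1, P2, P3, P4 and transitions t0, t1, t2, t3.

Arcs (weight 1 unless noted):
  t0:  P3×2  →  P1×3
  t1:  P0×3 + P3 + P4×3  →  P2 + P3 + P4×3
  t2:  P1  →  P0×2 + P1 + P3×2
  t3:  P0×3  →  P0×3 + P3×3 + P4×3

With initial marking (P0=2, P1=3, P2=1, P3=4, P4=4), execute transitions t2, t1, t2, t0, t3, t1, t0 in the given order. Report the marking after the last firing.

step 1: fire t2:  (P0=2, P1=3, P2=1, P3=4, P4=4) → (P0=4, P1=3, P2=1, P3=6, P4=4)
step 2: fire t1:  (P0=4, P1=3, P2=1, P3=6, P4=4) → (P0=1, P1=3, P2=2, P3=6, P4=4)
step 3: fire t2:  (P0=1, P1=3, P2=2, P3=6, P4=4) → (P0=3, P1=3, P2=2, P3=8, P4=4)
step 4: fire t0:  (P0=3, P1=3, P2=2, P3=8, P4=4) → (P0=3, P1=6, P2=2, P3=6, P4=4)
step 5: fire t3:  (P0=3, P1=6, P2=2, P3=6, P4=4) → (P0=3, P1=6, P2=2, P3=9, P4=7)
step 6: fire t1:  (P0=3, P1=6, P2=2, P3=9, P4=7) → (P0=0, P1=6, P2=3, P3=9, P4=7)
step 7: fire t0:  (P0=0, P1=6, P2=3, P3=9, P4=7) → (P0=0, P1=9, P2=3, P3=7, P4=7)

(P0=0, P1=9, P2=3, P3=7, P4=7)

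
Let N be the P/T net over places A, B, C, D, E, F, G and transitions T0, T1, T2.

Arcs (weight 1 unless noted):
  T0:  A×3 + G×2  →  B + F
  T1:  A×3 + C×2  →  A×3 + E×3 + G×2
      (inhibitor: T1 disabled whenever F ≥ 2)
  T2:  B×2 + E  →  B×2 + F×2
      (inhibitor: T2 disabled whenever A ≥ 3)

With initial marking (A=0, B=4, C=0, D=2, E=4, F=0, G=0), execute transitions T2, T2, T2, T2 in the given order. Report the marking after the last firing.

step 1: fire T2:  (A=0, B=4, C=0, D=2, E=4, F=0, G=0) → (A=0, B=4, C=0, D=2, E=3, F=2, G=0)
step 2: fire T2:  (A=0, B=4, C=0, D=2, E=3, F=2, G=0) → (A=0, B=4, C=0, D=2, E=2, F=4, G=0)
step 3: fire T2:  (A=0, B=4, C=0, D=2, E=2, F=4, G=0) → (A=0, B=4, C=0, D=2, E=1, F=6, G=0)
step 4: fire T2:  (A=0, B=4, C=0, D=2, E=1, F=6, G=0) → (A=0, B=4, C=0, D=2, E=0, F=8, G=0)

(A=0, B=4, C=0, D=2, E=0, F=8, G=0)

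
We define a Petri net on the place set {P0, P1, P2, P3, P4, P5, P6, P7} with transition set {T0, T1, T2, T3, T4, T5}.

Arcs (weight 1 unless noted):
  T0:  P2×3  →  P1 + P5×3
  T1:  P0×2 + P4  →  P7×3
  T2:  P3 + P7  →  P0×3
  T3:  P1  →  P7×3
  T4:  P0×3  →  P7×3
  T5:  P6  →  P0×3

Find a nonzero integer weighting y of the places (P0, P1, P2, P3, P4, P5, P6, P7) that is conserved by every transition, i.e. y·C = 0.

Incidence matrix C (rows=places, cols=transitions):
       T0   T1   T2   T3   T4   T5
   P0   0   -2    3    0   -3    3
   P1   1    0    0   -1    0    0
   P2  -3    0    0    0    0    0
   P3   0    0   -1    0    0    0
   P4   0   -1    0    0    0    0
   P5   3    0    0    0    0    0
   P6   0    0    0    0    0   -1
   P7   0    3   -1    3    3    0

Candidate y = [0, 0, 1, 0, 0, 1, 0, 0]; check y·C column-wise:
  col T0: 0·1 + 1·-3 + 1·3 = 0
  col T1: 0·-2 + 1·0 + 0·-1 + 1·0 + 0·3 = 0
  col T2: 0·3 + 1·0 + 0·-1 + 1·0 + 0·-1 = 0
  col T3: 0·-1 + 1·0 + 1·0 + 0·3 = 0
  col T4: 0·-3 + 1·0 + 1·0 + 0·3 = 0
  col T5: 0·3 + 1·0 + 1·0 + 0·-1 = 0

y = (P0:0, P1:0, P2:1, P3:0, P4:0, P5:1, P6:0, P7:0)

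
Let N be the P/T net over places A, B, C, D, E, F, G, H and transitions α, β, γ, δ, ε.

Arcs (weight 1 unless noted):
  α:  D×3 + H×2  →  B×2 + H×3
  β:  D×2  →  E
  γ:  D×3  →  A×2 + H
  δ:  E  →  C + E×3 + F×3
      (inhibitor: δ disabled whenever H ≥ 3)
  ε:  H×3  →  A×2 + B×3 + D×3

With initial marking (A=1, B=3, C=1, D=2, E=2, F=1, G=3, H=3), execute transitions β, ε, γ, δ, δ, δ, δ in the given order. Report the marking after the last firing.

(A=5, B=6, C=5, D=0, E=11, F=13, G=3, H=1)

step 1: fire β:  (A=1, B=3, C=1, D=2, E=2, F=1, G=3, H=3) → (A=1, B=3, C=1, D=0, E=3, F=1, G=3, H=3)
step 2: fire ε:  (A=1, B=3, C=1, D=0, E=3, F=1, G=3, H=3) → (A=3, B=6, C=1, D=3, E=3, F=1, G=3, H=0)
step 3: fire γ:  (A=3, B=6, C=1, D=3, E=3, F=1, G=3, H=0) → (A=5, B=6, C=1, D=0, E=3, F=1, G=3, H=1)
step 4: fire δ:  (A=5, B=6, C=1, D=0, E=3, F=1, G=3, H=1) → (A=5, B=6, C=2, D=0, E=5, F=4, G=3, H=1)
step 5: fire δ:  (A=5, B=6, C=2, D=0, E=5, F=4, G=3, H=1) → (A=5, B=6, C=3, D=0, E=7, F=7, G=3, H=1)
step 6: fire δ:  (A=5, B=6, C=3, D=0, E=7, F=7, G=3, H=1) → (A=5, B=6, C=4, D=0, E=9, F=10, G=3, H=1)
step 7: fire δ:  (A=5, B=6, C=4, D=0, E=9, F=10, G=3, H=1) → (A=5, B=6, C=5, D=0, E=11, F=13, G=3, H=1)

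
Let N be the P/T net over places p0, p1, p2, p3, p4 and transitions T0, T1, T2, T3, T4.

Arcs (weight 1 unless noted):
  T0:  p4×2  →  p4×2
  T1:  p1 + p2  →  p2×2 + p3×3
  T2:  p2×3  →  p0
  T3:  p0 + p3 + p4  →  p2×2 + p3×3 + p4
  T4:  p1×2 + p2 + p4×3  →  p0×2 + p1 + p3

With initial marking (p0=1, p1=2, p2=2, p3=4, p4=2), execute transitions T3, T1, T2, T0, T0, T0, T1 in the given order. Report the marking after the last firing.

(p0=1, p1=0, p2=3, p3=12, p4=2)

step 1: fire T3:  (p0=1, p1=2, p2=2, p3=4, p4=2) → (p0=0, p1=2, p2=4, p3=6, p4=2)
step 2: fire T1:  (p0=0, p1=2, p2=4, p3=6, p4=2) → (p0=0, p1=1, p2=5, p3=9, p4=2)
step 3: fire T2:  (p0=0, p1=1, p2=5, p3=9, p4=2) → (p0=1, p1=1, p2=2, p3=9, p4=2)
step 4: fire T0:  (p0=1, p1=1, p2=2, p3=9, p4=2) → (p0=1, p1=1, p2=2, p3=9, p4=2)
step 5: fire T0:  (p0=1, p1=1, p2=2, p3=9, p4=2) → (p0=1, p1=1, p2=2, p3=9, p4=2)
step 6: fire T0:  (p0=1, p1=1, p2=2, p3=9, p4=2) → (p0=1, p1=1, p2=2, p3=9, p4=2)
step 7: fire T1:  (p0=1, p1=1, p2=2, p3=9, p4=2) → (p0=1, p1=0, p2=3, p3=12, p4=2)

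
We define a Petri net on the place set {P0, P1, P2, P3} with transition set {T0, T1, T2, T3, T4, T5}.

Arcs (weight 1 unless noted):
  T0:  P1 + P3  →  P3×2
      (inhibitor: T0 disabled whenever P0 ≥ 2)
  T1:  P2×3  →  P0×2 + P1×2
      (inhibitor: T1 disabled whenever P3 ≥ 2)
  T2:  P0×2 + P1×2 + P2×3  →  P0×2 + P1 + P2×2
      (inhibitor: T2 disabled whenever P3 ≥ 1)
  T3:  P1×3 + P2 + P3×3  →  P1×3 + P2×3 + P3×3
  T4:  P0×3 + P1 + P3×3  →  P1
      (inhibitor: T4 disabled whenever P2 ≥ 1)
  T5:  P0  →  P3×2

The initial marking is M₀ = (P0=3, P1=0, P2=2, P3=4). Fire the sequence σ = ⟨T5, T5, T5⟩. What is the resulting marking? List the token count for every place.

(P0=0, P1=0, P2=2, P3=10)

step 1: fire T5:  (P0=3, P1=0, P2=2, P3=4) → (P0=2, P1=0, P2=2, P3=6)
step 2: fire T5:  (P0=2, P1=0, P2=2, P3=6) → (P0=1, P1=0, P2=2, P3=8)
step 3: fire T5:  (P0=1, P1=0, P2=2, P3=8) → (P0=0, P1=0, P2=2, P3=10)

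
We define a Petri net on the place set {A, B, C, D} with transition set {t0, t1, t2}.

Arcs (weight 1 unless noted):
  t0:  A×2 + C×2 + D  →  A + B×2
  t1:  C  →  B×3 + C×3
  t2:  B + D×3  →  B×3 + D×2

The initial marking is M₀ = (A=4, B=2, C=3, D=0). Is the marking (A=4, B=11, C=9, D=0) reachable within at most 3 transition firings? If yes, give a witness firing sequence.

YES — reachable via ⟨t1, t1, t1⟩ (3 firings)

step 1: fire t1:  (A=4, B=2, C=3, D=0) → (A=4, B=5, C=5, D=0)
step 2: fire t1:  (A=4, B=5, C=5, D=0) → (A=4, B=8, C=7, D=0)
step 3: fire t1:  (A=4, B=8, C=7, D=0) → (A=4, B=11, C=9, D=0)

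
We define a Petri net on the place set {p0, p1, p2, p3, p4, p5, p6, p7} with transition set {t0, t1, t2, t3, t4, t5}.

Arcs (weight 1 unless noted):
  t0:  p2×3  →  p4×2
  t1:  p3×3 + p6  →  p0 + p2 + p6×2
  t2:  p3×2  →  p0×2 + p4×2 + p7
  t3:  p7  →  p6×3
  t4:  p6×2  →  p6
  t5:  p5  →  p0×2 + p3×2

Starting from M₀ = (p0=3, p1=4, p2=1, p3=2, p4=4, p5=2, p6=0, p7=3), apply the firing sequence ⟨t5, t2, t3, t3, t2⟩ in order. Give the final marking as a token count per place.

(p0=9, p1=4, p2=1, p3=0, p4=8, p5=1, p6=6, p7=3)

step 1: fire t5:  (p0=3, p1=4, p2=1, p3=2, p4=4, p5=2, p6=0, p7=3) → (p0=5, p1=4, p2=1, p3=4, p4=4, p5=1, p6=0, p7=3)
step 2: fire t2:  (p0=5, p1=4, p2=1, p3=4, p4=4, p5=1, p6=0, p7=3) → (p0=7, p1=4, p2=1, p3=2, p4=6, p5=1, p6=0, p7=4)
step 3: fire t3:  (p0=7, p1=4, p2=1, p3=2, p4=6, p5=1, p6=0, p7=4) → (p0=7, p1=4, p2=1, p3=2, p4=6, p5=1, p6=3, p7=3)
step 4: fire t3:  (p0=7, p1=4, p2=1, p3=2, p4=6, p5=1, p6=3, p7=3) → (p0=7, p1=4, p2=1, p3=2, p4=6, p5=1, p6=6, p7=2)
step 5: fire t2:  (p0=7, p1=4, p2=1, p3=2, p4=6, p5=1, p6=6, p7=2) → (p0=9, p1=4, p2=1, p3=0, p4=8, p5=1, p6=6, p7=3)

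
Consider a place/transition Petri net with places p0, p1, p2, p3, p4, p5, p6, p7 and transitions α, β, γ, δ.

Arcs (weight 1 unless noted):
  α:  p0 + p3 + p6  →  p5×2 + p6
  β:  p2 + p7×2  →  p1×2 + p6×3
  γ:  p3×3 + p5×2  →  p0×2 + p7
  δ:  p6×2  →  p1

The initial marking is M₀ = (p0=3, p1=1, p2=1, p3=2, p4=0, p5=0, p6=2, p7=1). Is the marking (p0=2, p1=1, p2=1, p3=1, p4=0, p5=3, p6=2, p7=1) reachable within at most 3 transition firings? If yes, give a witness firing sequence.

NO — not reachable within 3 firings

depth 0: 1 marking
depth 1: 3 markings reached so far
depth 2: 5 markings reached so far
depth 3: 6 markings reached so far
target is not among the 6 markings reachable within 3 steps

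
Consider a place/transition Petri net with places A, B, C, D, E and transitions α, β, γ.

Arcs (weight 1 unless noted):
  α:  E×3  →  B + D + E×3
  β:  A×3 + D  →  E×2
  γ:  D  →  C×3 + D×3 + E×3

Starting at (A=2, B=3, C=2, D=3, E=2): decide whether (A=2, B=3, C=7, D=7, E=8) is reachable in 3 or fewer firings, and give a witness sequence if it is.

depth 0: 1 marking
depth 1: 2 markings reached so far
depth 2: 4 markings reached so far
depth 3: 7 markings reached so far
target is not among the 7 markings reachable within 3 steps

NO — not reachable within 3 firings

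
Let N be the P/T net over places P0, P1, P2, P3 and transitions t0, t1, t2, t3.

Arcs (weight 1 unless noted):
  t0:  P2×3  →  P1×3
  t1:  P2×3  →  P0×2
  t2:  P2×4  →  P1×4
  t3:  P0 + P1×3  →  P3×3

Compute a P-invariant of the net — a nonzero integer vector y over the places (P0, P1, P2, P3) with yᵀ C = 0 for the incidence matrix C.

Incidence matrix C (rows=places, cols=transitions):
       t0   t1   t2   t3
   P0   0    2    0   -1
   P1   3    0    4   -3
   P2  -3   -3   -4    0
   P3   0    0    0    3

Candidate y = [3, 2, 2, 3]; check y·C column-wise:
  col t0: 3·0 + 2·3 + 2·-3 + 3·0 = 0
  col t1: 3·2 + 2·0 + 2·-3 + 3·0 = 0
  col t2: 3·0 + 2·4 + 2·-4 + 3·0 = 0
  col t3: 3·-1 + 2·-3 + 2·0 + 3·3 = 0

y = (P0:3, P1:2, P2:2, P3:3)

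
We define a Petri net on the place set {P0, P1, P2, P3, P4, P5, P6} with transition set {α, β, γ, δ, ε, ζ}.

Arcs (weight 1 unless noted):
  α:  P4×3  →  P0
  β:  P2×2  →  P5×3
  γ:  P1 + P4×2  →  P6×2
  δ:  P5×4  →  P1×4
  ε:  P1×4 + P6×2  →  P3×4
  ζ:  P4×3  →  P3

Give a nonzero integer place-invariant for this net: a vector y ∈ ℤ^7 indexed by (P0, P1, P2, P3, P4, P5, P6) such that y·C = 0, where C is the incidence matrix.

Incidence matrix C (rows=places, cols=transitions):
        α    β    γ    δ    ε    ζ
   P0   1    0    0    0    0    0
   P1   0    0   -1    4   -4    0
   P2   0   -2    0    0    0    0
   P3   0    0    0    0    4    1
   P4  -3    0   -2    0    0   -3
   P5   0    3    0   -4    0    0
   P6   0    0    2    0   -2    0

Candidate y = [3, 2, 3, 3, 1, 2, 2]; check y·C column-wise:
  col α: 3·1 + 2·0 + 3·0 + 3·0 + 1·-3 + 2·0 + 2·0 = 0
  col β: 3·0 + 2·0 + 3·-2 + 3·0 + 1·0 + 2·3 + 2·0 = 0
  col γ: 3·0 + 2·-1 + 3·0 + 3·0 + 1·-2 + 2·0 + 2·2 = 0
  col δ: 3·0 + 2·4 + 3·0 + 3·0 + 1·0 + 2·-4 + 2·0 = 0
  col ε: 3·0 + 2·-4 + 3·0 + 3·4 + 1·0 + 2·0 + 2·-2 = 0
  col ζ: 3·0 + 2·0 + 3·0 + 3·1 + 1·-3 + 2·0 + 2·0 = 0

y = (P0:3, P1:2, P2:3, P3:3, P4:1, P5:2, P6:2)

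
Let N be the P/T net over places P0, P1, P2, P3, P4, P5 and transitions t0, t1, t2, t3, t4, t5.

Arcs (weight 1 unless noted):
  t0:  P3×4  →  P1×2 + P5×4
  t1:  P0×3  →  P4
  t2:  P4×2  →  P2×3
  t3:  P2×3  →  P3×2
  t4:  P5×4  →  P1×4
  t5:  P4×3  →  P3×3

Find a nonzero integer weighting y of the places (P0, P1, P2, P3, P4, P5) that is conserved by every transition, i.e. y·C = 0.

Incidence matrix C (rows=places, cols=transitions):
       t0   t1   t2   t3   t4   t5
   P0   0   -3    0    0    0    0
   P1   2    0    0    0    4    0
   P2   0    0    3   -3    0    0
   P3  -4    0    0    2    0    3
   P4   0    1   -2    0    0   -3
   P5   4    0    0    0   -4    0

Candidate y = [1, 2, 2, 3, 3, 2]; check y·C column-wise:
  col t0: 1·0 + 2·2 + 2·0 + 3·-4 + 3·0 + 2·4 = 0
  col t1: 1·-3 + 2·0 + 2·0 + 3·0 + 3·1 + 2·0 = 0
  col t2: 1·0 + 2·0 + 2·3 + 3·0 + 3·-2 + 2·0 = 0
  col t3: 1·0 + 2·0 + 2·-3 + 3·2 + 3·0 + 2·0 = 0
  col t4: 1·0 + 2·4 + 2·0 + 3·0 + 3·0 + 2·-4 = 0
  col t5: 1·0 + 2·0 + 2·0 + 3·3 + 3·-3 + 2·0 = 0

y = (P0:1, P1:2, P2:2, P3:3, P4:3, P5:2)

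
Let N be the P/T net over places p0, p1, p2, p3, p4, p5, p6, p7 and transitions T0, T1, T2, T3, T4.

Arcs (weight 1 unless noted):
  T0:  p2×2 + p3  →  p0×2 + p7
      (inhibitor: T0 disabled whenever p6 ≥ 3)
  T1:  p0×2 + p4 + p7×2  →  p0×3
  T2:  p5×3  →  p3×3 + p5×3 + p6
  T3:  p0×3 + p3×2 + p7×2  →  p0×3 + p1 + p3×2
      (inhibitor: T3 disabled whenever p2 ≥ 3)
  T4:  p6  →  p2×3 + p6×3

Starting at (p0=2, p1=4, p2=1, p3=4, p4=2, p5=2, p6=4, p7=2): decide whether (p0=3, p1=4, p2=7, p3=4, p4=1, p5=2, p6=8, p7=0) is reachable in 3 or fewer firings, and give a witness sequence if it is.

step 1: fire T1:  (p0=2, p1=4, p2=1, p3=4, p4=2, p5=2, p6=4, p7=2) → (p0=3, p1=4, p2=1, p3=4, p4=1, p5=2, p6=4, p7=0)
step 2: fire T4:  (p0=3, p1=4, p2=1, p3=4, p4=1, p5=2, p6=4, p7=0) → (p0=3, p1=4, p2=4, p3=4, p4=1, p5=2, p6=6, p7=0)
step 3: fire T4:  (p0=3, p1=4, p2=4, p3=4, p4=1, p5=2, p6=6, p7=0) → (p0=3, p1=4, p2=7, p3=4, p4=1, p5=2, p6=8, p7=0)

YES — reachable via ⟨T1, T4, T4⟩ (3 firings)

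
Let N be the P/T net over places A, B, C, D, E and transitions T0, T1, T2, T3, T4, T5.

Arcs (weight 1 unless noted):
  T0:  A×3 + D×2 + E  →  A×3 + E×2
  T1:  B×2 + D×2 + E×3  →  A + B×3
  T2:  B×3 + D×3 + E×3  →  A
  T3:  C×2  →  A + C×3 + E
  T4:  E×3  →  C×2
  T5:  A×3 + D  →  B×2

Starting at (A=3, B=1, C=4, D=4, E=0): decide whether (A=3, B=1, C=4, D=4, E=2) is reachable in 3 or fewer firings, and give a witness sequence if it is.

NO — not reachable within 3 firings

depth 0: 1 marking
depth 1: 3 markings reached so far
depth 2: 6 markings reached so far
depth 3: 11 markings reached so far
target is not among the 11 markings reachable within 3 steps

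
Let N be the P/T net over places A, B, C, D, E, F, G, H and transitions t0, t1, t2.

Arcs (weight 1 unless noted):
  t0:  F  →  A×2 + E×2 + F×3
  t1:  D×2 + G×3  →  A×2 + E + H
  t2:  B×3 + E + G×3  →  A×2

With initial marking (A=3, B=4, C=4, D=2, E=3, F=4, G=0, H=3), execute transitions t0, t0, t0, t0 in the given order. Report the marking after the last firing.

step 1: fire t0:  (A=3, B=4, C=4, D=2, E=3, F=4, G=0, H=3) → (A=5, B=4, C=4, D=2, E=5, F=6, G=0, H=3)
step 2: fire t0:  (A=5, B=4, C=4, D=2, E=5, F=6, G=0, H=3) → (A=7, B=4, C=4, D=2, E=7, F=8, G=0, H=3)
step 3: fire t0:  (A=7, B=4, C=4, D=2, E=7, F=8, G=0, H=3) → (A=9, B=4, C=4, D=2, E=9, F=10, G=0, H=3)
step 4: fire t0:  (A=9, B=4, C=4, D=2, E=9, F=10, G=0, H=3) → (A=11, B=4, C=4, D=2, E=11, F=12, G=0, H=3)

(A=11, B=4, C=4, D=2, E=11, F=12, G=0, H=3)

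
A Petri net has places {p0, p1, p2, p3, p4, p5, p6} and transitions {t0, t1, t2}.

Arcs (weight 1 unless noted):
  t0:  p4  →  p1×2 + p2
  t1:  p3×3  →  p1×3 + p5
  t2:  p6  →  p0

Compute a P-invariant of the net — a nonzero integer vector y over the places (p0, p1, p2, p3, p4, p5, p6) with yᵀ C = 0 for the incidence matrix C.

y = (p0:0, p1:1, p2:-2, p3:1, p4:0, p5:0, p6:0)

Incidence matrix C (rows=places, cols=transitions):
       t0   t1   t2
   p0   0    0    1
   p1   2    3    0
   p2   1    0    0
   p3   0   -3    0
   p4  -1    0    0
   p5   0    1    0
   p6   0    0   -1

Candidate y = [0, 1, -2, 1, 0, 0, 0]; check y·C column-wise:
  col t0: 1·2 + -2·1 + 1·0 + 0·-1 = 0
  col t1: 1·3 + -2·0 + 1·-3 + 0·1 = 0
  col t2: 0·1 + 1·0 + -2·0 + 1·0 + 0·-1 = 0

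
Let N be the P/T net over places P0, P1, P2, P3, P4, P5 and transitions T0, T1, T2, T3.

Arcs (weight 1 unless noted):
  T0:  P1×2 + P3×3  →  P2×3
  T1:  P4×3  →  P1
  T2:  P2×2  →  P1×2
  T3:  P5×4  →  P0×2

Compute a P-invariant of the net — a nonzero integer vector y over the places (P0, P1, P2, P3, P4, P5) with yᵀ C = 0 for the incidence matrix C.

y = (P0:0, P1:3, P2:3, P3:1, P4:1, P5:0)

Incidence matrix C (rows=places, cols=transitions):
       T0   T1   T2   T3
   P0   0    0    0    2
   P1  -2    1    2    0
   P2   3    0   -2    0
   P3  -3    0    0    0
   P4   0   -3    0    0
   P5   0    0    0   -4

Candidate y = [0, 3, 3, 1, 1, 0]; check y·C column-wise:
  col T0: 3·-2 + 3·3 + 1·-3 + 1·0 = 0
  col T1: 3·1 + 3·0 + 1·0 + 1·-3 = 0
  col T2: 3·2 + 3·-2 + 1·0 + 1·0 = 0
  col T3: 0·2 + 3·0 + 3·0 + 1·0 + 1·0 + 0·-4 = 0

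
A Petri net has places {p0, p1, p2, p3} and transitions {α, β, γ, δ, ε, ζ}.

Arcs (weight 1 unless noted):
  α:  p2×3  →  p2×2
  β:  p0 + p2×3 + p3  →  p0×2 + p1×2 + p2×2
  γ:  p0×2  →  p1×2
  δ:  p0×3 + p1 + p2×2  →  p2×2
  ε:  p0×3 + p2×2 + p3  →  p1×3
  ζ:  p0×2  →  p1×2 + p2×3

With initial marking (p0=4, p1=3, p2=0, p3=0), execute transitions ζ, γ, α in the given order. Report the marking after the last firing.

step 1: fire ζ:  (p0=4, p1=3, p2=0, p3=0) → (p0=2, p1=5, p2=3, p3=0)
step 2: fire γ:  (p0=2, p1=5, p2=3, p3=0) → (p0=0, p1=7, p2=3, p3=0)
step 3: fire α:  (p0=0, p1=7, p2=3, p3=0) → (p0=0, p1=7, p2=2, p3=0)

(p0=0, p1=7, p2=2, p3=0)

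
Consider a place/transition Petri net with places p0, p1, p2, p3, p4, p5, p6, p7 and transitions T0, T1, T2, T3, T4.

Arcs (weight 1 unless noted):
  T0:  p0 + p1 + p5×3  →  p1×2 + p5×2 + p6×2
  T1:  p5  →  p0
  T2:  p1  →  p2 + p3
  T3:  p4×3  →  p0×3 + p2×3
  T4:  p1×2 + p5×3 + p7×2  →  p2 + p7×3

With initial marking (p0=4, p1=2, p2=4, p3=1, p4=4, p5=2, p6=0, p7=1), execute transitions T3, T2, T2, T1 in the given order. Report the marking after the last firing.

step 1: fire T3:  (p0=4, p1=2, p2=4, p3=1, p4=4, p5=2, p6=0, p7=1) → (p0=7, p1=2, p2=7, p3=1, p4=1, p5=2, p6=0, p7=1)
step 2: fire T2:  (p0=7, p1=2, p2=7, p3=1, p4=1, p5=2, p6=0, p7=1) → (p0=7, p1=1, p2=8, p3=2, p4=1, p5=2, p6=0, p7=1)
step 3: fire T2:  (p0=7, p1=1, p2=8, p3=2, p4=1, p5=2, p6=0, p7=1) → (p0=7, p1=0, p2=9, p3=3, p4=1, p5=2, p6=0, p7=1)
step 4: fire T1:  (p0=7, p1=0, p2=9, p3=3, p4=1, p5=2, p6=0, p7=1) → (p0=8, p1=0, p2=9, p3=3, p4=1, p5=1, p6=0, p7=1)

(p0=8, p1=0, p2=9, p3=3, p4=1, p5=1, p6=0, p7=1)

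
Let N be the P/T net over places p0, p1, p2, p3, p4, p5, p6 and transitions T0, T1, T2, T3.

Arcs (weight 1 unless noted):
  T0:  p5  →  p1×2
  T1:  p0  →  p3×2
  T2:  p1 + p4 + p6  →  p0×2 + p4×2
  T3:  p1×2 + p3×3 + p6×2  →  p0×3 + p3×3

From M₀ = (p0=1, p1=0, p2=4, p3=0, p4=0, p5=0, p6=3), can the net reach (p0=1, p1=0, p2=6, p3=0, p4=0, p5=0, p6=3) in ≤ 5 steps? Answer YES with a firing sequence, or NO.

NO — not reachable within 5 firings

depth 0: 1 marking
depth 1: 2 markings reached so far
depth 2: 2 markings reached so far
(frontier empty at depth 2; search complete)
target is not among the 2 markings reachable within 5 steps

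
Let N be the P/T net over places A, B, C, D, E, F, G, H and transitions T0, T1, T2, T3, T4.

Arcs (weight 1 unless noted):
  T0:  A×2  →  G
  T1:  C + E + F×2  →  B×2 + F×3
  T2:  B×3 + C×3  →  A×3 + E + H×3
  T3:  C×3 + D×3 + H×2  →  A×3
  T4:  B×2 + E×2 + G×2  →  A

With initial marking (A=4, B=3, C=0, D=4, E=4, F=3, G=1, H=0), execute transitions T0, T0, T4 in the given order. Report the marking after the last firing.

step 1: fire T0:  (A=4, B=3, C=0, D=4, E=4, F=3, G=1, H=0) → (A=2, B=3, C=0, D=4, E=4, F=3, G=2, H=0)
step 2: fire T0:  (A=2, B=3, C=0, D=4, E=4, F=3, G=2, H=0) → (A=0, B=3, C=0, D=4, E=4, F=3, G=3, H=0)
step 3: fire T4:  (A=0, B=3, C=0, D=4, E=4, F=3, G=3, H=0) → (A=1, B=1, C=0, D=4, E=2, F=3, G=1, H=0)

(A=1, B=1, C=0, D=4, E=2, F=3, G=1, H=0)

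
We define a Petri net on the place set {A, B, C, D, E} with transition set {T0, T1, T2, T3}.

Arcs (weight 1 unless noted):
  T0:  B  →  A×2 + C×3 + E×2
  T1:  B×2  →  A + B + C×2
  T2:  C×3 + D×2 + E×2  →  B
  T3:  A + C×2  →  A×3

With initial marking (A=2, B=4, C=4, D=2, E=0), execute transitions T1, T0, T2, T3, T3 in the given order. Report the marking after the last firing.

(A=9, B=3, C=2, D=0, E=0)

step 1: fire T1:  (A=2, B=4, C=4, D=2, E=0) → (A=3, B=3, C=6, D=2, E=0)
step 2: fire T0:  (A=3, B=3, C=6, D=2, E=0) → (A=5, B=2, C=9, D=2, E=2)
step 3: fire T2:  (A=5, B=2, C=9, D=2, E=2) → (A=5, B=3, C=6, D=0, E=0)
step 4: fire T3:  (A=5, B=3, C=6, D=0, E=0) → (A=7, B=3, C=4, D=0, E=0)
step 5: fire T3:  (A=7, B=3, C=4, D=0, E=0) → (A=9, B=3, C=2, D=0, E=0)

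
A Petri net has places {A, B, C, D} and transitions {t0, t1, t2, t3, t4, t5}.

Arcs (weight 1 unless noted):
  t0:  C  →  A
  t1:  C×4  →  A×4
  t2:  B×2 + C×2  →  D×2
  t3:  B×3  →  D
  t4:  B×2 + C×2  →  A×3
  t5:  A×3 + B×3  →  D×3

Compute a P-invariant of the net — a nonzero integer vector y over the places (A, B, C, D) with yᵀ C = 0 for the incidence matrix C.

y = (A:2, B:1, C:2, D:3)

Incidence matrix C (rows=places, cols=transitions):
       t0   t1   t2   t3   t4   t5
    A   1    4    0    0    3   -3
    B   0    0   -2   -3   -2   -3
    C  -1   -4   -2    0   -2    0
    D   0    0    2    1    0    3

Candidate y = [2, 1, 2, 3]; check y·C column-wise:
  col t0: 2·1 + 1·0 + 2·-1 + 3·0 = 0
  col t1: 2·4 + 1·0 + 2·-4 + 3·0 = 0
  col t2: 2·0 + 1·-2 + 2·-2 + 3·2 = 0
  col t3: 2·0 + 1·-3 + 2·0 + 3·1 = 0
  col t4: 2·3 + 1·-2 + 2·-2 + 3·0 = 0
  col t5: 2·-3 + 1·-3 + 2·0 + 3·3 = 0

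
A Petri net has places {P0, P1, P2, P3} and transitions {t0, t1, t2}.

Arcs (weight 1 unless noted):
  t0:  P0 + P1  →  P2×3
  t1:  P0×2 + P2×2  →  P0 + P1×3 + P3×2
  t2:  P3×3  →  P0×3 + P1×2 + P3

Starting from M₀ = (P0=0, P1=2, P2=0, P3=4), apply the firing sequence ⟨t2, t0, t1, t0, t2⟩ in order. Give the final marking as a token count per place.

step 1: fire t2:  (P0=0, P1=2, P2=0, P3=4) → (P0=3, P1=4, P2=0, P3=2)
step 2: fire t0:  (P0=3, P1=4, P2=0, P3=2) → (P0=2, P1=3, P2=3, P3=2)
step 3: fire t1:  (P0=2, P1=3, P2=3, P3=2) → (P0=1, P1=6, P2=1, P3=4)
step 4: fire t0:  (P0=1, P1=6, P2=1, P3=4) → (P0=0, P1=5, P2=4, P3=4)
step 5: fire t2:  (P0=0, P1=5, P2=4, P3=4) → (P0=3, P1=7, P2=4, P3=2)

(P0=3, P1=7, P2=4, P3=2)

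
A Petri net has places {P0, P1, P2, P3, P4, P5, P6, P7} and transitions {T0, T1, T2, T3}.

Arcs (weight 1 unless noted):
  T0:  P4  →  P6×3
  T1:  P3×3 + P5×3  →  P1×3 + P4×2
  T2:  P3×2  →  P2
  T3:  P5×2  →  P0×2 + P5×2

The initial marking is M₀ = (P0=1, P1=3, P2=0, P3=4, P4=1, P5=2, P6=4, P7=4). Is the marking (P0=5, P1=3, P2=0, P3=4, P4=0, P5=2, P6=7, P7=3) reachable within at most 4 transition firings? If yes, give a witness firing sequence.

NO — not reachable within 4 firings

depth 0: 1 marking
depth 1: 4 markings reached so far
depth 2: 9 markings reached so far
depth 3: 15 markings reached so far
depth 4: 21 markings reached so far
target is not among the 21 markings reachable within 4 steps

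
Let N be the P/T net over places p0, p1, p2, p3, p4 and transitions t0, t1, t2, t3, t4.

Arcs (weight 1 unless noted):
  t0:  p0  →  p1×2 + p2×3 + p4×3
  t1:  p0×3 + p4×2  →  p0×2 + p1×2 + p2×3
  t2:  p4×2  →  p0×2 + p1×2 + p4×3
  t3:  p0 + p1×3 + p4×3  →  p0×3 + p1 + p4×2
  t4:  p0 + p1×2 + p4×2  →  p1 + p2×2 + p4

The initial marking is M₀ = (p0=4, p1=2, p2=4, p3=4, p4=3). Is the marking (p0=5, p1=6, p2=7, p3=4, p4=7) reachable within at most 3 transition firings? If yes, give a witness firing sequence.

YES — reachable via ⟨t0, t2⟩ (2 firings)

step 1: fire t0:  (p0=4, p1=2, p2=4, p3=4, p4=3) → (p0=3, p1=4, p2=7, p3=4, p4=6)
step 2: fire t2:  (p0=3, p1=4, p2=7, p3=4, p4=6) → (p0=5, p1=6, p2=7, p3=4, p4=7)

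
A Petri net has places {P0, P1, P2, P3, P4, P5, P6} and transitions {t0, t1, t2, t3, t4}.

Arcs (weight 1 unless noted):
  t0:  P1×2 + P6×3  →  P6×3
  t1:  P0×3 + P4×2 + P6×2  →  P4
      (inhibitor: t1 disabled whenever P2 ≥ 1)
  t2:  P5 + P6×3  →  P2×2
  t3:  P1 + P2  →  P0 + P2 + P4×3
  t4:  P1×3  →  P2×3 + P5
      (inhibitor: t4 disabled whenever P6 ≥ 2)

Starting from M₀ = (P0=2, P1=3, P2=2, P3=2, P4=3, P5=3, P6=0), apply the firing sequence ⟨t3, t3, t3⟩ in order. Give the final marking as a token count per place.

step 1: fire t3:  (P0=2, P1=3, P2=2, P3=2, P4=3, P5=3, P6=0) → (P0=3, P1=2, P2=2, P3=2, P4=6, P5=3, P6=0)
step 2: fire t3:  (P0=3, P1=2, P2=2, P3=2, P4=6, P5=3, P6=0) → (P0=4, P1=1, P2=2, P3=2, P4=9, P5=3, P6=0)
step 3: fire t3:  (P0=4, P1=1, P2=2, P3=2, P4=9, P5=3, P6=0) → (P0=5, P1=0, P2=2, P3=2, P4=12, P5=3, P6=0)

(P0=5, P1=0, P2=2, P3=2, P4=12, P5=3, P6=0)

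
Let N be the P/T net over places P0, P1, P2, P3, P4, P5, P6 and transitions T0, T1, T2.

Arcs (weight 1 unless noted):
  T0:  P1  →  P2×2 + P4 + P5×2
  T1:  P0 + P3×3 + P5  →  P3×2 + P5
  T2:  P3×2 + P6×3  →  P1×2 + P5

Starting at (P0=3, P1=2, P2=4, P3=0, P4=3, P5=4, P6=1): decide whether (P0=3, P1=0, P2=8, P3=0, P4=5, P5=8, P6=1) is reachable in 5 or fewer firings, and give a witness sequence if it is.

step 1: fire T0:  (P0=3, P1=2, P2=4, P3=0, P4=3, P5=4, P6=1) → (P0=3, P1=1, P2=6, P3=0, P4=4, P5=6, P6=1)
step 2: fire T0:  (P0=3, P1=1, P2=6, P3=0, P4=4, P5=6, P6=1) → (P0=3, P1=0, P2=8, P3=0, P4=5, P5=8, P6=1)

YES — reachable via ⟨T0, T0⟩ (2 firings)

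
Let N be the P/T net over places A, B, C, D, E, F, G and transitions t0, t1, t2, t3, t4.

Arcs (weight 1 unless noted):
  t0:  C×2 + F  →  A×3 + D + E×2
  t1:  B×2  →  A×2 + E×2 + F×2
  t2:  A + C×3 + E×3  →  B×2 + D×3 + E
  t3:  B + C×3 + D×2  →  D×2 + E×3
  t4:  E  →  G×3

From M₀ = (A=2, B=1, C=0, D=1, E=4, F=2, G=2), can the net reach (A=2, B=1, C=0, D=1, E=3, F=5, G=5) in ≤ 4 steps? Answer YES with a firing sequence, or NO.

NO — not reachable within 4 firings

depth 0: 1 marking
depth 1: 2 markings reached so far
depth 2: 3 markings reached so far
depth 3: 4 markings reached so far
depth 4: 5 markings reached so far
target is not among the 5 markings reachable within 4 steps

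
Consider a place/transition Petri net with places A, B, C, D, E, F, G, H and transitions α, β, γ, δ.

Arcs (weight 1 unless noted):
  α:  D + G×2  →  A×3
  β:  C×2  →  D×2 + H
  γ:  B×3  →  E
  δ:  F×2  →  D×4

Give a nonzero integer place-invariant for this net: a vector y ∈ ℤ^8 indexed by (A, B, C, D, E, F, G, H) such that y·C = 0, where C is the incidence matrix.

y = (A:0, B:1, C:0, D:0, E:3, F:0, G:0, H:0)

Incidence matrix C (rows=places, cols=transitions):
        α    β    γ    δ
    A   3    0    0    0
    B   0    0   -3    0
    C   0   -2    0    0
    D  -1    2    0    4
    E   0    0    1    0
    F   0    0    0   -2
    G  -2    0    0    0
    H   0    1    0    0

Candidate y = [0, 1, 0, 0, 3, 0, 0, 0]; check y·C column-wise:
  col α: 0·3 + 1·0 + 0·-1 + 3·0 + 0·-2 = 0
  col β: 1·0 + 0·-2 + 0·2 + 3·0 + 0·1 = 0
  col γ: 1·-3 + 3·1 = 0
  col δ: 1·0 + 0·4 + 3·0 + 0·-2 = 0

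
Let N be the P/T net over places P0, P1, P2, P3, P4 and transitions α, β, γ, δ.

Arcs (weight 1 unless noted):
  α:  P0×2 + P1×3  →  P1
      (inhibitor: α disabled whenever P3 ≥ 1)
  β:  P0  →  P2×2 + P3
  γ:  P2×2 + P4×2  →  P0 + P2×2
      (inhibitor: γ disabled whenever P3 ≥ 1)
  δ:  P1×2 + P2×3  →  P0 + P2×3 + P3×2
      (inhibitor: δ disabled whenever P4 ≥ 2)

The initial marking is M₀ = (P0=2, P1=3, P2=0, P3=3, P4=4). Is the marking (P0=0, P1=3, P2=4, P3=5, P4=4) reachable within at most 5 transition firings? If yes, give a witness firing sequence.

YES — reachable via ⟨β, β⟩ (2 firings)

step 1: fire β:  (P0=2, P1=3, P2=0, P3=3, P4=4) → (P0=1, P1=3, P2=2, P3=4, P4=4)
step 2: fire β:  (P0=1, P1=3, P2=2, P3=4, P4=4) → (P0=0, P1=3, P2=4, P3=5, P4=4)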